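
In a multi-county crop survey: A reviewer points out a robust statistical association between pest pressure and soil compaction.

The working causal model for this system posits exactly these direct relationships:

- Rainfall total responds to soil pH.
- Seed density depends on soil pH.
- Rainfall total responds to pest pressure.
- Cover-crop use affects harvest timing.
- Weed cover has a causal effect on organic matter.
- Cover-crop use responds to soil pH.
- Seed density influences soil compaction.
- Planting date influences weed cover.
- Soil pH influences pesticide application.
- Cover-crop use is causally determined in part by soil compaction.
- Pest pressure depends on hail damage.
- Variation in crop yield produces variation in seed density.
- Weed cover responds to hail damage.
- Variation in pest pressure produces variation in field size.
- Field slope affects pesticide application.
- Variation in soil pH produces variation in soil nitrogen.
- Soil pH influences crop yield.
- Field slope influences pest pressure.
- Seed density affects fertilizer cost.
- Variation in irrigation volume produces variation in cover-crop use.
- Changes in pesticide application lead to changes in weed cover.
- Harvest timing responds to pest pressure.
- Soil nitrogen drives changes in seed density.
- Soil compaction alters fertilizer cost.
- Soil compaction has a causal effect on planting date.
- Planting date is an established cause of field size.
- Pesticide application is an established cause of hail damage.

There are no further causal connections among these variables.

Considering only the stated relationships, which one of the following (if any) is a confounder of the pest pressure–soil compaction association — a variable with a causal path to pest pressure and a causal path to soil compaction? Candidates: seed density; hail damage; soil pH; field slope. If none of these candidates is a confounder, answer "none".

soil pH

Soil pH causes pest pressure (soil pH → pesticide application → hail damage → pest pressure) and also causes soil compaction (soil pH → seed density → soil compaction); it is a common cause of both.
Each of the other candidates lacks a causal path to at least one of pest pressure and soil compaction, so they do not confound the relationship.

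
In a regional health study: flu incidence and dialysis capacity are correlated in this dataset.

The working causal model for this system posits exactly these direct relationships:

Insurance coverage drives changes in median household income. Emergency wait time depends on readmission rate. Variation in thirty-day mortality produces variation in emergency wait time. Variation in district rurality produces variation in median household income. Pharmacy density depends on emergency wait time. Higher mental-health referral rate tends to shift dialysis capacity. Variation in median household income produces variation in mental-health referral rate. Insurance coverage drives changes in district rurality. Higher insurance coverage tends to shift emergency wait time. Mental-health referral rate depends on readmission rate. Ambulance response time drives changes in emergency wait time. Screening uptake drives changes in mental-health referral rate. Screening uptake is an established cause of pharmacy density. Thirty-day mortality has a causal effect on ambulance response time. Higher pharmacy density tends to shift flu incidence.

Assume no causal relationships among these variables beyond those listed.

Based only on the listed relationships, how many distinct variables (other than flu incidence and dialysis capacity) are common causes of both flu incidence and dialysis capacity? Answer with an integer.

The common causes are: insurance coverage (to flu incidence via insurance coverage → emergency wait time → pharmacy density → flu incidence; to dialysis capacity via insurance coverage → median household income → mental-health referral rate → dialysis capacity); readmission rate (to flu incidence via readmission rate → emergency wait time → pharmacy density → flu incidence; to dialysis capacity via readmission rate → mental-health referral rate → dialysis capacity); screening uptake (to flu incidence via screening uptake → pharmacy density → flu incidence; to dialysis capacity via screening uptake → mental-health referral rate → dialysis capacity).
Every other variable lacks a causal path to at least one of flu incidence and dialysis capacity.

3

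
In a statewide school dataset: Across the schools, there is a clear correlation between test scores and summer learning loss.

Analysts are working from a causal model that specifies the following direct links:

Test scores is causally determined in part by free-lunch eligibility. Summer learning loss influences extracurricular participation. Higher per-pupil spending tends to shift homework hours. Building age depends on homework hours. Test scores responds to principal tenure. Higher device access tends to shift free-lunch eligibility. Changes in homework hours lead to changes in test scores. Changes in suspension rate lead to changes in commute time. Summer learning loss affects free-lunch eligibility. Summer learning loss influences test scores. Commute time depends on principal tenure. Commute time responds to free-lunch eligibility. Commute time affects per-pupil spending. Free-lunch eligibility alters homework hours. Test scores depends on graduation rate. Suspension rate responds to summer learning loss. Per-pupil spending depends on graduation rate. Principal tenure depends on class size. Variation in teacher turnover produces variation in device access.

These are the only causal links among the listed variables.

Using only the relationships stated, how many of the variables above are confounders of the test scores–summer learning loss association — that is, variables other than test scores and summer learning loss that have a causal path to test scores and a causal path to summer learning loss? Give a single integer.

No listed variable has a causal path to both test scores and summer learning loss, so there are no common causes.

0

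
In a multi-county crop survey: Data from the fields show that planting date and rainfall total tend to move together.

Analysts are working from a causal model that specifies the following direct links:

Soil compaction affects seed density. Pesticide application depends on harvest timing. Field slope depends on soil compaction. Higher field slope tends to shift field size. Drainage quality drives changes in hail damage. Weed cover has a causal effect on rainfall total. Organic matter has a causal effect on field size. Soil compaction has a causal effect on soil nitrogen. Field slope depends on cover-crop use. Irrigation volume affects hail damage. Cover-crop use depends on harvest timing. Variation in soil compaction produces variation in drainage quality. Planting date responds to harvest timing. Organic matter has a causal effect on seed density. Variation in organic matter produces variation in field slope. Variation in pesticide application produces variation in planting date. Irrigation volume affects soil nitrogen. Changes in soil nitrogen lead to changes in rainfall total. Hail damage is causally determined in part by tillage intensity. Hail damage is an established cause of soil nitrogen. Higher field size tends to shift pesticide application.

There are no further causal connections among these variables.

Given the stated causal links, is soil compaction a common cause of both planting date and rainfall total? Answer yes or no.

yes

Soil compaction has a causal path to planting date (soil compaction → field slope → field size → pesticide application → planting date) and to rainfall total (soil compaction → soil nitrogen → rainfall total), so it is a common cause of both — a confounder.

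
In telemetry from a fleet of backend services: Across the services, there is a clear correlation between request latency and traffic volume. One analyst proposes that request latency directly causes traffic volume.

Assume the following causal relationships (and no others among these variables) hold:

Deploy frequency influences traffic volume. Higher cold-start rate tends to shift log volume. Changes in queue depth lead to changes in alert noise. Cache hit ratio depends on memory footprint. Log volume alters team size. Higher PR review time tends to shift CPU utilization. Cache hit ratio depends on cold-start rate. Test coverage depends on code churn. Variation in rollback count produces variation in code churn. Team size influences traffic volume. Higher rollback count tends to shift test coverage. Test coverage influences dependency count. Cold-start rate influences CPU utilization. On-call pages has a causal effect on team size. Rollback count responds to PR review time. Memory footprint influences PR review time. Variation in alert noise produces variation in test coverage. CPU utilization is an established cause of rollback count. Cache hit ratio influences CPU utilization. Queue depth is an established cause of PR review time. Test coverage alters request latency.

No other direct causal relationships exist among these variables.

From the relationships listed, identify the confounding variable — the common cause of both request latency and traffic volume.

cold-start rate

Cold-start rate has a causal path to request latency (cold-start rate → CPU utilization → rollback count → test coverage → request latency) and a separate causal path to traffic volume (cold-start rate → log volume → team size → traffic volume), so it is a common cause of both.
No stated relationship gives request latency a causal route to traffic volume, so the correlation is explained by the shared upstream cause rather than a direct effect.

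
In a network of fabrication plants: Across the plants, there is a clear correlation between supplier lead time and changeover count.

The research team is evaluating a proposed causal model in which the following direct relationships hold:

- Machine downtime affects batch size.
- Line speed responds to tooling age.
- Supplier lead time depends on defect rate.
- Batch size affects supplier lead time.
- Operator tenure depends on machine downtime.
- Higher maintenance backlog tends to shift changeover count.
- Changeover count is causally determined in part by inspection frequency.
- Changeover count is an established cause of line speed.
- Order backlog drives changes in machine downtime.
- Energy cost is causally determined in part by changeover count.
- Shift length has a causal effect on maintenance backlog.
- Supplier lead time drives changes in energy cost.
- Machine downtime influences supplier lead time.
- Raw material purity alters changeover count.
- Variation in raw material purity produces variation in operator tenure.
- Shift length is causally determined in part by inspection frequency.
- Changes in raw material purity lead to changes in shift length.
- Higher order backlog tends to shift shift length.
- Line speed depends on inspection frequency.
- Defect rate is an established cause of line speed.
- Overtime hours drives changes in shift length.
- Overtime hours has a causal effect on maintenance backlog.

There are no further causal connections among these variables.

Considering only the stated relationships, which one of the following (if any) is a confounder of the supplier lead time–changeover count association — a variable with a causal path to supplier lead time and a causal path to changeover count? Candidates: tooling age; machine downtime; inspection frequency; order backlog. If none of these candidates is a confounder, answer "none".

Order backlog causes supplier lead time (order backlog → machine downtime → supplier lead time) and also causes changeover count (order backlog → shift length → maintenance backlog → changeover count); it is a common cause of both.
Each of the other candidates lacks a causal path to at least one of supplier lead time and changeover count, so they do not confound the relationship.

order backlog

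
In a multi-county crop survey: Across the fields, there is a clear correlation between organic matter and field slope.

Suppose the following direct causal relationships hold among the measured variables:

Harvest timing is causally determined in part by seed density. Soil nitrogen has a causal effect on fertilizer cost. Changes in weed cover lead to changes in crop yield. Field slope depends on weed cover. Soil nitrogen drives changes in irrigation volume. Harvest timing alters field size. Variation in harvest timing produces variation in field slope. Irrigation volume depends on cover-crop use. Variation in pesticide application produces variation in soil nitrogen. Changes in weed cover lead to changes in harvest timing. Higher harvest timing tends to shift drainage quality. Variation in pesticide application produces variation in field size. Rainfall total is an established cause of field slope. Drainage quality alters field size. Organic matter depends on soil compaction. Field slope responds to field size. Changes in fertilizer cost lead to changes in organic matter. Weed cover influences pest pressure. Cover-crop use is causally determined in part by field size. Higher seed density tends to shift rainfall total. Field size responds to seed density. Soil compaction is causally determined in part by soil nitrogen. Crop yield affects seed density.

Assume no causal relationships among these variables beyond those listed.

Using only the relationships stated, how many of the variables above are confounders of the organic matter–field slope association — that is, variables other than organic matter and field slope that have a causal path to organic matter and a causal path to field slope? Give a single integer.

The common causes are: pesticide application (to organic matter via pesticide application → soil nitrogen → fertilizer cost → organic matter; to field slope via pesticide application → field size → field slope).
Every other variable lacks a causal path to at least one of organic matter and field slope.

1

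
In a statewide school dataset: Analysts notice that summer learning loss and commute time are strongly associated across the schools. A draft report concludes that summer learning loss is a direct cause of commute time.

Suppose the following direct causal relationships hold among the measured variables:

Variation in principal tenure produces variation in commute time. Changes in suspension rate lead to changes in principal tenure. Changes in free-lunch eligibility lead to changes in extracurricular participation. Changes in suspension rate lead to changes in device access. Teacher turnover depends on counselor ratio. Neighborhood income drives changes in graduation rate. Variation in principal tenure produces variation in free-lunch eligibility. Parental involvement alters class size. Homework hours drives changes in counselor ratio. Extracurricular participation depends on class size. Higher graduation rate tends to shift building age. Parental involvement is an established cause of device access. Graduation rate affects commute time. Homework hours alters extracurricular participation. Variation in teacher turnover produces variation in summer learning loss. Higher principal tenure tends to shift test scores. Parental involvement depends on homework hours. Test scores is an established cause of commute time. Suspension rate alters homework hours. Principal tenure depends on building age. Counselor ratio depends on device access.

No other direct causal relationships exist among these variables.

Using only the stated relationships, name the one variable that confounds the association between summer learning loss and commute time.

suspension rate

Suspension rate has a causal path to summer learning loss (suspension rate → device access → counselor ratio → teacher turnover → summer learning loss) and a separate causal path to commute time (suspension rate → principal tenure → commute time), so it is a common cause of both.
No stated relationship gives summer learning loss a causal route to commute time, so the correlation is explained by the shared upstream cause rather than a direct effect.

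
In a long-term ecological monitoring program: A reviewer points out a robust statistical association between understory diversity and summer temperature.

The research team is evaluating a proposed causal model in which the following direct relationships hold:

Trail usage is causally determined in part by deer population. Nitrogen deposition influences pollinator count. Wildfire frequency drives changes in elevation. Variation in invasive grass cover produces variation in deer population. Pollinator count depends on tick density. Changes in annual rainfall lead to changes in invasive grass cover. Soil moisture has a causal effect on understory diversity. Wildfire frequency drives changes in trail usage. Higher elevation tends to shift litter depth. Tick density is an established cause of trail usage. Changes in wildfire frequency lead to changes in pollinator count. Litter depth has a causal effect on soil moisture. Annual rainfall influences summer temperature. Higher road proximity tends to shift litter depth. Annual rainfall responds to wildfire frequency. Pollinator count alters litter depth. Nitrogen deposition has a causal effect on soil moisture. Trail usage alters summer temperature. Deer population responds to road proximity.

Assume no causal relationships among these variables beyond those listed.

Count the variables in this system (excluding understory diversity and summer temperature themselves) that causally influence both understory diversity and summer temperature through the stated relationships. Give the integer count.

3

The common causes are: road proximity (to understory diversity via road proximity → litter depth → soil moisture → understory diversity; to summer temperature via road proximity → deer population → trail usage → summer temperature); tick density (to understory diversity via tick density → pollinator count → litter depth → soil moisture → understory diversity; to summer temperature via tick density → trail usage → summer temperature); wildfire frequency (to understory diversity via wildfire frequency → pollinator count → litter depth → soil moisture → understory diversity; to summer temperature via wildfire frequency → trail usage → summer temperature).
Every other variable lacks a causal path to at least one of understory diversity and summer temperature.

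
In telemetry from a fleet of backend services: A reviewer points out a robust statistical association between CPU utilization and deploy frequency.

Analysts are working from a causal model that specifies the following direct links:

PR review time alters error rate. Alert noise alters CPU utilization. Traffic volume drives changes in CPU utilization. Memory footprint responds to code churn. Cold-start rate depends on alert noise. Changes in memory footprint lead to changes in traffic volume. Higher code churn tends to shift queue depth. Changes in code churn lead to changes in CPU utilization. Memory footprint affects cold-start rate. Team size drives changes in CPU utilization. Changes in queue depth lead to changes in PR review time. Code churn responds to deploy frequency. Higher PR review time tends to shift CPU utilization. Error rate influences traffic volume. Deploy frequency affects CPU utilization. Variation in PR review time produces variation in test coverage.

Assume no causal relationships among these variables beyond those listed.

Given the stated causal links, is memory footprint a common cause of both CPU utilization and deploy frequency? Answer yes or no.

Memory footprint has no stated causal path to deploy frequency. A confounder must cause both variables, so memory footprint does not qualify.

no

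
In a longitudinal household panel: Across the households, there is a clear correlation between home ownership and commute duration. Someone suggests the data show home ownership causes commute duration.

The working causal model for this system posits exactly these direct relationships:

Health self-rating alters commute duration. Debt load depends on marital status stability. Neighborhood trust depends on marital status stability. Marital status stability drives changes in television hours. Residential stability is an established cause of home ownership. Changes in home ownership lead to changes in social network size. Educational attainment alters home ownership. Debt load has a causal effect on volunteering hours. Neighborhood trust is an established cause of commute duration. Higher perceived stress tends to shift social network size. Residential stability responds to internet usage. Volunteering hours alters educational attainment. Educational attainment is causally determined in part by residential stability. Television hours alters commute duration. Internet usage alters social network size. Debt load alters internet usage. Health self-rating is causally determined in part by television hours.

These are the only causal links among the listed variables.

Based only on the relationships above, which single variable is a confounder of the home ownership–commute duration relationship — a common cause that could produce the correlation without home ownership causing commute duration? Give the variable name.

marital status stability

Marital status stability has a causal path to home ownership (marital status stability → debt load → volunteering hours → educational attainment → home ownership) and a separate causal path to commute duration (marital status stability → television hours → commute duration), so it is a common cause of both.
No stated relationship gives home ownership a causal route to commute duration, so the correlation is explained by the shared upstream cause rather than a direct effect.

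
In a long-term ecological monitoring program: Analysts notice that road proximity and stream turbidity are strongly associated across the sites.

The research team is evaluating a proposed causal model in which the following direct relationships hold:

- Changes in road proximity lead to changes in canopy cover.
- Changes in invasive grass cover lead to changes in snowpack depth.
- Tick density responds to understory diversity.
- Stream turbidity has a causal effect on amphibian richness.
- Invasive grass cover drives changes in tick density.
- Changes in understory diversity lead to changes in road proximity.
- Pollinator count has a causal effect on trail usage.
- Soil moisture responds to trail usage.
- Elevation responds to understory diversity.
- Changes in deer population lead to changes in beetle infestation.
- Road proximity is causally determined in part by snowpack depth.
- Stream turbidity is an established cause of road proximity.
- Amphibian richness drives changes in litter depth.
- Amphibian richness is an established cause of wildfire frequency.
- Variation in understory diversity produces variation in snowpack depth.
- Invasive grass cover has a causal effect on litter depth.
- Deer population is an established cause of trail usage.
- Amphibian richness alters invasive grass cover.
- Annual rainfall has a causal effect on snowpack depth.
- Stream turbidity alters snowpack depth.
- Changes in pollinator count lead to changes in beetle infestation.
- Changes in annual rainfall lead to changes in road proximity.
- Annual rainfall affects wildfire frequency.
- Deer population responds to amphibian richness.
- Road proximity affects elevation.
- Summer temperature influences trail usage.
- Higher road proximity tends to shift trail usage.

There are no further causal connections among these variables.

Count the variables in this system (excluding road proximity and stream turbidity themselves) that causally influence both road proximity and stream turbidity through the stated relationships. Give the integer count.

No listed variable has a causal path to both road proximity and stream turbidity, so there are no common causes.

0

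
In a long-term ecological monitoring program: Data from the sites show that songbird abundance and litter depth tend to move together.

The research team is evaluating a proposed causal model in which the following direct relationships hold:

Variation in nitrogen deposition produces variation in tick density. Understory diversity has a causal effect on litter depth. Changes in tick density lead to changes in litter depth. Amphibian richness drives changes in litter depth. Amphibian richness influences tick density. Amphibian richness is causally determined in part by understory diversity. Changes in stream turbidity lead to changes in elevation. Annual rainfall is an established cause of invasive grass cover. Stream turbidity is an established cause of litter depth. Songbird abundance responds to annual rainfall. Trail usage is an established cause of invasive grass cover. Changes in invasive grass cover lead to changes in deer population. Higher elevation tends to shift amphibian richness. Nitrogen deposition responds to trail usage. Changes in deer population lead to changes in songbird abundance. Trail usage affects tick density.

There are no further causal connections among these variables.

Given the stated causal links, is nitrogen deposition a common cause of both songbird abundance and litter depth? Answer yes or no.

no

Nitrogen deposition has no stated causal path to songbird abundance. A confounder must cause both variables, so nitrogen deposition does not qualify.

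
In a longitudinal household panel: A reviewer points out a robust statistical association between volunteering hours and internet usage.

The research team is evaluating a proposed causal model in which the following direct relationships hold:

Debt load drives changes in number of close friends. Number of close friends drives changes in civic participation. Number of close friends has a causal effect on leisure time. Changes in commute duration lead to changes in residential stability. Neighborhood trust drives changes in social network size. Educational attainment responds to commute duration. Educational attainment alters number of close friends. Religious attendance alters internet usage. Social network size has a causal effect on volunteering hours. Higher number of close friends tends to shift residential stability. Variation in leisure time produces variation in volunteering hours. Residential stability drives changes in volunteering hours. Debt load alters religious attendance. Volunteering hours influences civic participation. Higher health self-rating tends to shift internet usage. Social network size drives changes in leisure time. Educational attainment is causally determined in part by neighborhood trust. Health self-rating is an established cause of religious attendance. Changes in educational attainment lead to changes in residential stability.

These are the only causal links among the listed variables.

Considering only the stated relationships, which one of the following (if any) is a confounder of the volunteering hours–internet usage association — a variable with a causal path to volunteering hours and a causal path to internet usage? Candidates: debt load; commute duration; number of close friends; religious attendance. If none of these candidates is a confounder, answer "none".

Debt load causes volunteering hours (debt load → number of close friends → leisure time → volunteering hours) and also causes internet usage (debt load → religious attendance → internet usage); it is a common cause of both.
Each of the other candidates lacks a causal path to at least one of volunteering hours and internet usage, so they do not confound the relationship.

debt load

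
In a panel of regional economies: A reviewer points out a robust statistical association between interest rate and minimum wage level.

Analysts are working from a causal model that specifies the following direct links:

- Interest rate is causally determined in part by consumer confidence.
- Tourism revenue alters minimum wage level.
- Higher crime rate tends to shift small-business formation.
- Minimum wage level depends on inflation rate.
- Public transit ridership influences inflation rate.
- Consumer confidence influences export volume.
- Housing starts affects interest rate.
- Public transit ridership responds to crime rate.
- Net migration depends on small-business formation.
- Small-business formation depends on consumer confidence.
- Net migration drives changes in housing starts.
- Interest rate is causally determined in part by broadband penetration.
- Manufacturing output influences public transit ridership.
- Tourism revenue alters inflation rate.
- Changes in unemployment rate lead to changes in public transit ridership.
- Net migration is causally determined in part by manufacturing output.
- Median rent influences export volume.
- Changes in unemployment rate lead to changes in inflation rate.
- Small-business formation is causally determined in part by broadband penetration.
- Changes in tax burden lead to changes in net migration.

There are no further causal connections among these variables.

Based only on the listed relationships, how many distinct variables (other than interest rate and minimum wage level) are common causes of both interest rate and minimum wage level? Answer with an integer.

The common causes are: crime rate (to interest rate via crime rate → small-business formation → net migration → housing starts → interest rate; to minimum wage level via crime rate → public transit ridership → inflation rate → minimum wage level); manufacturing output (to interest rate via manufacturing output → net migration → housing starts → interest rate; to minimum wage level via manufacturing output → public transit ridership → inflation rate → minimum wage level).
Every other variable lacks a causal path to at least one of interest rate and minimum wage level.

2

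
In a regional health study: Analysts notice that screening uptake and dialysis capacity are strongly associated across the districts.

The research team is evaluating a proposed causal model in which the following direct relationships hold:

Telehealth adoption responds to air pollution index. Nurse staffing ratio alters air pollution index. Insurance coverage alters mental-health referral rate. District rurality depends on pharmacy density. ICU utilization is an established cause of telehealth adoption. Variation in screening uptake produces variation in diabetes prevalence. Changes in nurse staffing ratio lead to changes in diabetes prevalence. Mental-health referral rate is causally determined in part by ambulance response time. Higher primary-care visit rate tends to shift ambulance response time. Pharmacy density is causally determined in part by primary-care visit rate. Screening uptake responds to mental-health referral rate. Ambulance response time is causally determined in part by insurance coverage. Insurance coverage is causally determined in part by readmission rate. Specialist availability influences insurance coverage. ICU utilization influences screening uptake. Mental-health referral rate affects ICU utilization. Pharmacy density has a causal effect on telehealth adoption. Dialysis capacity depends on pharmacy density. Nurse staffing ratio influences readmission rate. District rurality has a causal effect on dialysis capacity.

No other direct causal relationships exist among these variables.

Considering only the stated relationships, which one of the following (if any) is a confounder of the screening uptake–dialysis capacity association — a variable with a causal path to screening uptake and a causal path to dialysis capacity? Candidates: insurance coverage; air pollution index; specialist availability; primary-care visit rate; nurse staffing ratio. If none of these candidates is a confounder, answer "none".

primary-care visit rate

Primary-care visit rate causes screening uptake (primary-care visit rate → ambulance response time → mental-health referral rate → screening uptake) and also causes dialysis capacity (primary-care visit rate → pharmacy density → dialysis capacity); it is a common cause of both.
Each of the other candidates lacks a causal path to at least one of screening uptake and dialysis capacity, so they do not confound the relationship.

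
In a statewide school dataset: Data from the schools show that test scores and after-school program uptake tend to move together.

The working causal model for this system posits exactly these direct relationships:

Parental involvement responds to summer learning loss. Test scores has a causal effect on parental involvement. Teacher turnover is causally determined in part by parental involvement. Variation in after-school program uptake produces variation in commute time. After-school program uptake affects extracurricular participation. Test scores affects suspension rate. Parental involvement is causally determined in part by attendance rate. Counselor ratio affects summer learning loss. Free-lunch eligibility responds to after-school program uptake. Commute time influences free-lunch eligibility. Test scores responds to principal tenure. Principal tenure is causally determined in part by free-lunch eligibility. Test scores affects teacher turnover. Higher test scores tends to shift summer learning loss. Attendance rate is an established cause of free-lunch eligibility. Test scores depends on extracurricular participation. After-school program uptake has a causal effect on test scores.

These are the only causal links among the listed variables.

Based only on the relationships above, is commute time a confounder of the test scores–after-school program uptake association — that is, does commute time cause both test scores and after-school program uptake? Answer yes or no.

Commute time has no stated causal path to after-school program uptake. A confounder must cause both variables, so commute time does not qualify.

no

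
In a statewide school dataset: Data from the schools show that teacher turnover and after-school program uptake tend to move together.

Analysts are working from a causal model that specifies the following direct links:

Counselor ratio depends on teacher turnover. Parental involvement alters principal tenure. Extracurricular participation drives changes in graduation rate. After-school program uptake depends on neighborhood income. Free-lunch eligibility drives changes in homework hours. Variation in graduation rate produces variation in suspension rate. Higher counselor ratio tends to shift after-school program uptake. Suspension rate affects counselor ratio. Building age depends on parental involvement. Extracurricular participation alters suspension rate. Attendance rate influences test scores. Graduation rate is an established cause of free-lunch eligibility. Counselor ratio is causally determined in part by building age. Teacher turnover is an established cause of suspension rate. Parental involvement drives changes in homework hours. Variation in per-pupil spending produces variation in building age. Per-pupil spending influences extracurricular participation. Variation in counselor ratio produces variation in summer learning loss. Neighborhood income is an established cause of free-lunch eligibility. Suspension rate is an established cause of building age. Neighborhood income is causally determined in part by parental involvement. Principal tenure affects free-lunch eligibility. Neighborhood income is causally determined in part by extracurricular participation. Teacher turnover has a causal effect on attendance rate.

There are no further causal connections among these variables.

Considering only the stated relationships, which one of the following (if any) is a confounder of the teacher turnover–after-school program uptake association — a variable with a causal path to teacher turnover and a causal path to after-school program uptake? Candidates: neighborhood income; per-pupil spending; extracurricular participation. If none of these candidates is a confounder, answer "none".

None of the listed candidates has causal paths to both teacher turnover and after-school program uptake in the stated relationships, so none is a common cause.

none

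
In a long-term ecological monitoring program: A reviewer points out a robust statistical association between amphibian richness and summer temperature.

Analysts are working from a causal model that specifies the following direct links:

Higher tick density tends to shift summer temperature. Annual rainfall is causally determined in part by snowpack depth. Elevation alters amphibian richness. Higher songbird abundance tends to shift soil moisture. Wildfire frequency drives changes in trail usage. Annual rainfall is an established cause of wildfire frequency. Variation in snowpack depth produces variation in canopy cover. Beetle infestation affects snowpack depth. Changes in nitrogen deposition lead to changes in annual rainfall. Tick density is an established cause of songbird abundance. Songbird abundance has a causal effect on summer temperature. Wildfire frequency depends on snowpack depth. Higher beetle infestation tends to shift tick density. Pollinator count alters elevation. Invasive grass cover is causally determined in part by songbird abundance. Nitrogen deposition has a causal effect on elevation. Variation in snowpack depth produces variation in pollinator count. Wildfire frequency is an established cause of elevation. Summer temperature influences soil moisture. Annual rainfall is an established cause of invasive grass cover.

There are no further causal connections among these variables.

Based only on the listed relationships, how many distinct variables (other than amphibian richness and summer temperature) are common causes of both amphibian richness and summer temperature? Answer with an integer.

1

The common causes are: beetle infestation (to amphibian richness via beetle infestation → snowpack depth → pollinator count → elevation → amphibian richness; to summer temperature via beetle infestation → tick density → summer temperature).
Every other variable lacks a causal path to at least one of amphibian richness and summer temperature.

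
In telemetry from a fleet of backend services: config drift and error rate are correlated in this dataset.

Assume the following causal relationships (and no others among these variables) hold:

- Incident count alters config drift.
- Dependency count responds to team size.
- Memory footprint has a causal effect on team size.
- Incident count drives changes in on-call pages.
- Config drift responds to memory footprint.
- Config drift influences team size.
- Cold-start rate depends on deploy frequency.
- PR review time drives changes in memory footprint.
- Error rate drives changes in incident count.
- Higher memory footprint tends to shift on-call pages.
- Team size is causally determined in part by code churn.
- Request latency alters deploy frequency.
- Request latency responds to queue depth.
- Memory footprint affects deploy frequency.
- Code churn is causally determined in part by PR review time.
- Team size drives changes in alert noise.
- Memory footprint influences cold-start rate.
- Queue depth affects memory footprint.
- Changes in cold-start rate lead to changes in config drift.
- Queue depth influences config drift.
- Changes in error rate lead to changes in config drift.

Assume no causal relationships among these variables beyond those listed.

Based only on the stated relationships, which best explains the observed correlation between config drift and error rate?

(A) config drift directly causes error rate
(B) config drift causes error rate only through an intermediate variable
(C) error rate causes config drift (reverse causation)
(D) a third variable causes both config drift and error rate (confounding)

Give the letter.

C

The stated link runs error rate → config drift; config drift has no causal path to error rate. No variable causes both, so confounding is ruled out. The correlation reflects reverse causation.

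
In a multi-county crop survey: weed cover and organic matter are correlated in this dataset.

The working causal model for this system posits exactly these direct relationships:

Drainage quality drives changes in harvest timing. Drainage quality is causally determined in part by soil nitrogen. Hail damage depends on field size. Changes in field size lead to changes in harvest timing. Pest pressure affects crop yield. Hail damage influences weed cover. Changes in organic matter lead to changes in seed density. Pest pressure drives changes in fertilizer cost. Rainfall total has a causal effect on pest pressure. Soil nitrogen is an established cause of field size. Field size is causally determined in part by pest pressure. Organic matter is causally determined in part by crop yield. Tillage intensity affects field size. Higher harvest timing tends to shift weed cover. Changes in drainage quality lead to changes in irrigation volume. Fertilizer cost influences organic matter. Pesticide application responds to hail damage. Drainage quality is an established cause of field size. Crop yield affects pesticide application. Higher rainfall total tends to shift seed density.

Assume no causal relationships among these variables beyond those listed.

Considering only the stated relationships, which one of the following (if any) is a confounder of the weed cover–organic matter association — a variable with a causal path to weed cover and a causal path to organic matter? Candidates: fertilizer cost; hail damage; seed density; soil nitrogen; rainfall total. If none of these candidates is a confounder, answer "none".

rainfall total

Rainfall total causes weed cover (rainfall total → pest pressure → field size → hail damage → weed cover) and also causes organic matter (rainfall total → pest pressure → fertilizer cost → organic matter); it is a common cause of both.
Each of the other candidates lacks a causal path to at least one of weed cover and organic matter, so they do not confound the relationship.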